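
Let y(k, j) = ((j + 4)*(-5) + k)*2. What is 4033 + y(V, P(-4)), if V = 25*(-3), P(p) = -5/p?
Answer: 7661/2 ≈ 3830.5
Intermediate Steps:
V = -75
y(k, j) = -40 - 10*j + 2*k (y(k, j) = ((4 + j)*(-5) + k)*2 = ((-20 - 5*j) + k)*2 = (-20 + k - 5*j)*2 = -40 - 10*j + 2*k)
4033 + y(V, P(-4)) = 4033 + (-40 - (-50)/(-4) + 2*(-75)) = 4033 + (-40 - (-50)*(-1)/4 - 150) = 4033 + (-40 - 10*5/4 - 150) = 4033 + (-40 - 25/2 - 150) = 4033 - 405/2 = 7661/2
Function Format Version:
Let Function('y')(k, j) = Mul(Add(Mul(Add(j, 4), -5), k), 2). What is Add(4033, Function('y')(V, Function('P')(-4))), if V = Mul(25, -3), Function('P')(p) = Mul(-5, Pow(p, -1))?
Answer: Rational(7661, 2) ≈ 3830.5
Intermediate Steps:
V = -75
Function('y')(k, j) = Add(-40, Mul(-10, j), Mul(2, k)) (Function('y')(k, j) = Mul(Add(Mul(Add(4, j), -5), k), 2) = Mul(Add(Add(-20, Mul(-5, j)), k), 2) = Mul(Add(-20, k, Mul(-5, j)), 2) = Add(-40, Mul(-10, j), Mul(2, k)))
Add(4033, Function('y')(V, Function('P')(-4))) = Add(4033, Add(-40, Mul(-10, Mul(-5, Pow(-4, -1))), Mul(2, -75))) = Add(4033, Add(-40, Mul(-10, Mul(-5, Rational(-1, 4))), -150)) = Add(4033, Add(-40, Mul(-10, Rational(5, 4)), -150)) = Add(4033, Add(-40, Rational(-25, 2), -150)) = Add(4033, Rational(-405, 2)) = Rational(7661, 2)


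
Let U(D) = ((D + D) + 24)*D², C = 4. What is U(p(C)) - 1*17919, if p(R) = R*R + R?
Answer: 7681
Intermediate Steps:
p(R) = R + R² (p(R) = R² + R = R + R²)
U(D) = D²*(24 + 2*D) (U(D) = (2*D + 24)*D² = (24 + 2*D)*D² = D²*(24 + 2*D))
U(p(C)) - 1*17919 = 2*(4*(1 + 4))²*(12 + 4*(1 + 4)) - 1*17919 = 2*(4*5)²*(12 + 4*5) - 17919 = 2*20²*(12 + 20) - 17919 = 2*400*32 - 17919 = 25600 - 17919 = 7681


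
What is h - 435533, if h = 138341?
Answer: -297192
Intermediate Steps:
h - 435533 = 138341 - 435533 = -297192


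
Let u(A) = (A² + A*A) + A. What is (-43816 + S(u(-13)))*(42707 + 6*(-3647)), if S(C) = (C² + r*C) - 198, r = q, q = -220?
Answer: -205938425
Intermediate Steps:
r = -220
u(A) = A + 2*A² (u(A) = (A² + A²) + A = 2*A² + A = A + 2*A²)
S(C) = -198 + C² - 220*C (S(C) = (C² - 220*C) - 198 = -198 + C² - 220*C)
(-43816 + S(u(-13)))*(42707 + 6*(-3647)) = (-43816 + (-198 + (-13*(1 + 2*(-13)))² - (-2860)*(1 + 2*(-13))))*(42707 + 6*(-3647)) = (-43816 + (-198 + (-13*(1 - 26))² - (-2860)*(1 - 26)))*(42707 - 21882) = (-43816 + (-198 + (-13*(-25))² - (-2860)*(-25)))*20825 = (-43816 + (-198 + 325² - 220*325))*20825 = (-43816 + (-198 + 105625 - 71500))*20825 = (-43816 + 33927)*20825 = -9889*20825 = -205938425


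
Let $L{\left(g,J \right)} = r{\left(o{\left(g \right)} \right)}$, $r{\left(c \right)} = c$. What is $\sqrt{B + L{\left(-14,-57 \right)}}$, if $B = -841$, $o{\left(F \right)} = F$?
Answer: $3 i \sqrt{95} \approx 29.24 i$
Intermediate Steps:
$L{\left(g,J \right)} = g$
$\sqrt{B + L{\left(-14,-57 \right)}} = \sqrt{-841 - 14} = \sqrt{-855} = 3 i \sqrt{95}$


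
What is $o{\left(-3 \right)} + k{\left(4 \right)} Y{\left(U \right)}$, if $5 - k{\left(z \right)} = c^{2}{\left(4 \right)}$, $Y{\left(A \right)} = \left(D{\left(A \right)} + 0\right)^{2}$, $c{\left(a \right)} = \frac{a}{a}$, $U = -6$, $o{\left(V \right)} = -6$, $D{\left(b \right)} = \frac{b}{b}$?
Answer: $-2$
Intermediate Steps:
$D{\left(b \right)} = 1$
$c{\left(a \right)} = 1$
$Y{\left(A \right)} = 1$ ($Y{\left(A \right)} = \left(1 + 0\right)^{2} = 1^{2} = 1$)
$k{\left(z \right)} = 4$ ($k{\left(z \right)} = 5 - 1^{2} = 5 - 1 = 4$)
$o{\left(-3 \right)} + k{\left(4 \right)} Y{\left(U \right)} = -6 + 4 \cdot 1 = -6 + 4 = -2$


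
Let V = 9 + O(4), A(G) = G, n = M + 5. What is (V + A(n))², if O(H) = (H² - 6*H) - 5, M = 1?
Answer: 4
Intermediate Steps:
n = 6 (n = 1 + 5 = 6)
O(H) = -5 + H² - 6*H
V = -4 (V = 9 + (-5 + 4² - 6*4) = 9 + (-5 + 16 - 24) = 9 - 13 = -4)
(V + A(n))² = (-4 + 6)² = 2² = 4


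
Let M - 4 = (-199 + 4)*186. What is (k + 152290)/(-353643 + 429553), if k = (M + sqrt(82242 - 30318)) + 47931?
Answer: 32791/15182 + sqrt(12981)/37955 ≈ 2.1629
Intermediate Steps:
M = -36266 (M = 4 + (-199 + 4)*186 = 4 - 195*186 = 4 - 36270 = -36266)
k = 11665 + 2*sqrt(12981) (k = (-36266 + sqrt(82242 - 30318)) + 47931 = (-36266 + sqrt(51924)) + 47931 = (-36266 + 2*sqrt(12981)) + 47931 = 11665 + 2*sqrt(12981) ≈ 11893.)
(k + 152290)/(-353643 + 429553) = ((11665 + 2*sqrt(12981)) + 152290)/(-353643 + 429553) = (163955 + 2*sqrt(12981))/75910 = (163955 + 2*sqrt(12981))*(1/75910) = 32791/15182 + sqrt(12981)/37955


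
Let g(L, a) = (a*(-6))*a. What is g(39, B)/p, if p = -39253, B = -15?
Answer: 1350/39253 ≈ 0.034392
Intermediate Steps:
g(L, a) = -6*a² (g(L, a) = (-6*a)*a = -6*a²)
g(39, B)/p = -6*(-15)²/(-39253) = -6*225*(-1/39253) = -1350*(-1/39253) = 1350/39253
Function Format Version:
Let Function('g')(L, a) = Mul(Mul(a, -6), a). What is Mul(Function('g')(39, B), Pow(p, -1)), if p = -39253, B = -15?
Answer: Rational(1350, 39253) ≈ 0.034392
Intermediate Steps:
Function('g')(L, a) = Mul(-6, Pow(a, 2)) (Function('g')(L, a) = Mul(Mul(-6, a), a) = Mul(-6, Pow(a, 2)))
Mul(Function('g')(39, B), Pow(p, -1)) = Mul(Mul(-6, Pow(-15, 2)), Pow(-39253, -1)) = Mul(Mul(-6, 225), Rational(-1, 39253)) = Mul(-1350, Rational(-1, 39253)) = Rational(1350, 39253)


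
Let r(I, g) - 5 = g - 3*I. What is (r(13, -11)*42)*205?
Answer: -387450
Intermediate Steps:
r(I, g) = 5 + g - 3*I (r(I, g) = 5 + (g - 3*I) = 5 + g - 3*I)
(r(13, -11)*42)*205 = ((5 - 11 - 3*13)*42)*205 = ((5 - 11 - 39)*42)*205 = -45*42*205 = -1890*205 = -387450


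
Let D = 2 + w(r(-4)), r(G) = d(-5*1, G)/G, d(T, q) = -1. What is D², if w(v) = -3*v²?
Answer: 841/256 ≈ 3.2852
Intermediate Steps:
r(G) = -1/G
D = 29/16 (D = 2 - 3*(-1/(-4))² = 2 - 3*(-1*(-¼))² = 2 - 3*(¼)² = 2 - 3*1/16 = 2 - 3/16 = 29/16 ≈ 1.8125)
D² = (29/16)² = 841/256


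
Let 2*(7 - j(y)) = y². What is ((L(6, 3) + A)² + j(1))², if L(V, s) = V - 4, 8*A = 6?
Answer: 50625/256 ≈ 197.75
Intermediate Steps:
A = ¾ (A = (⅛)*6 = ¾ ≈ 0.75000)
L(V, s) = -4 + V
j(y) = 7 - y²/2
((L(6, 3) + A)² + j(1))² = (((-4 + 6) + ¾)² + (7 - ½*1²))² = ((2 + ¾)² + (7 - ½*1))² = ((11/4)² + (7 - ½))² = (121/16 + 13/2)² = (225/16)² = 50625/256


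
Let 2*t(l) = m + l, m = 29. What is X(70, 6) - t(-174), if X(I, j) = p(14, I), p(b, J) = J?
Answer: 285/2 ≈ 142.50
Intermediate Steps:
t(l) = 29/2 + l/2 (t(l) = (29 + l)/2 = 29/2 + l/2)
X(I, j) = I
X(70, 6) - t(-174) = 70 - (29/2 + (½)*(-174)) = 70 - (29/2 - 87) = 70 - 1*(-145/2) = 70 + 145/2 = 285/2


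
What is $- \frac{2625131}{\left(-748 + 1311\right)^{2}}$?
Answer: $- \frac{2625131}{316969} \approx -8.282$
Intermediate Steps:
$- \frac{2625131}{\left(-748 + 1311\right)^{2}} = - \frac{2625131}{563^{2}} = - \frac{2625131}{316969}$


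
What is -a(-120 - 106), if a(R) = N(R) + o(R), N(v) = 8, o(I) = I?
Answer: 218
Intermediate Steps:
a(R) = 8 + R
-a(-120 - 106) = -(8 + (-120 - 106)) = -(8 - 226) = -1*(-218) = 218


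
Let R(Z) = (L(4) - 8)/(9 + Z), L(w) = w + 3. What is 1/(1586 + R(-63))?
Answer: 54/85645 ≈ 0.00063051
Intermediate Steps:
L(w) = 3 + w
R(Z) = -1/(9 + Z) (R(Z) = ((3 + 4) - 8)/(9 + Z) = (7 - 8)/(9 + Z) = -1/(9 + Z))
1/(1586 + R(-63)) = 1/(1586 - 1/(9 - 63)) = 1/(1586 - 1/(-54)) = 1/(1586 - 1*(-1/54)) = 1/(1586 + 1/54) = 1/(85645/54) = 54/85645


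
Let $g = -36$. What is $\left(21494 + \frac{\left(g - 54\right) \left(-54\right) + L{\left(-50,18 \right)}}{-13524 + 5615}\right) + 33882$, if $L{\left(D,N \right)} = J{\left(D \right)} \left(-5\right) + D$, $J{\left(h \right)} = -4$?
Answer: $\frac{437963954}{7909} \approx 55375.0$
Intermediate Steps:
$L{\left(D,N \right)} = 20 + D$ ($L{\left(D,N \right)} = \left(-4\right) \left(-5\right) + D = 20 + D$)
$\left(21494 + \frac{\left(g - 54\right) \left(-54\right) + L{\left(-50,18 \right)}}{-13524 + 5615}\right) + 33882 = \left(21494 + \frac{\left(-36 - 54\right) \left(-54\right) + \left(20 - 50\right)}{-13524 + 5615}\right) + 33882 = \left(21494 + \frac{\left(-90\right) \left(-54\right) - 30}{-7909}\right) + 33882 = \left(21494 + \left(4860 - 30\right) \left(- \frac{1}{7909}\right)\right) + 33882 = \left(21494 + 4830 \left(- \frac{1}{7909}\right)\right) + 33882 = \left(21494 - \frac{4830}{7909}\right) + 33882 = \frac{169991216}{7909} + 33882 = \frac{437963954}{7909}$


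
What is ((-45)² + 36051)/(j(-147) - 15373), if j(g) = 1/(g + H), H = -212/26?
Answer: -2021034/815983 ≈ -2.4768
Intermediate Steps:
H = -106/13 (H = -212*1/26 = -106/13 ≈ -8.1538)
j(g) = 1/(-106/13 + g) (j(g) = 1/(g - 106/13) = 1/(-106/13 + g))
((-45)² + 36051)/(j(-147) - 15373) = ((-45)² + 36051)/(13/(-106 + 13*(-147)) - 15373) = (2025 + 36051)/(13/(-106 - 1911) - 15373) = 38076/(13/(-2017) - 15373) = 38076/(13*(-1/2017) - 15373) = 38076/(-13/2017 - 15373) = 38076/(-31007354/2017) = 38076*(-2017/31007354) = -2021034/815983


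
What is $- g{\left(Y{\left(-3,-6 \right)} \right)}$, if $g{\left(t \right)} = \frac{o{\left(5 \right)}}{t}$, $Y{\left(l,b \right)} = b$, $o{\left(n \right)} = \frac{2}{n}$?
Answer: $\frac{1}{15} \approx 0.066667$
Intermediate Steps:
$g{\left(t \right)} = \frac{2}{5 t}$ ($g{\left(t \right)} = \frac{2 \cdot \frac{1}{5}}{t} = \frac{2}{5 t}$)
$- g{\left(Y{\left(-3,-6 \right)} \right)} = - \frac{2}{5 \left(-6\right)} = - \frac{2 \left(-1\right)}{5 \cdot 6} = \left(-1\right) \left(- \frac{1}{15}\right) = \frac{1}{15}$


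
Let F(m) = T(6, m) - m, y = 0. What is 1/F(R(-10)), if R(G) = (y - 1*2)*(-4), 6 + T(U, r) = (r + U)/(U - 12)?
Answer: -3/49 ≈ -0.061224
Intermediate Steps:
T(U, r) = -6 + (U + r)/(-12 + U) (T(U, r) = -6 + (r + U)/(U - 12) = -6 + (U + r)/(-12 + U))
R(G) = 8 (R(G) = (0 - 1*2)*(-4) = (0 - 2)*(-4) = -2*(-4) = 8)
F(m) = -7 - 7*m/6 (F(m) = (72 + m - 5*6)/(-12 + 6) - m = (72 + m - 30)/(-6) - m = -(42 + m)/6 - m = (-7 - m/6) - m = -7 - 7*m/6)
1/F(R(-10)) = 1/(-7 - 7/6*8) = 1/(-7 - 28/3) = 1/(-49/3) = -3/49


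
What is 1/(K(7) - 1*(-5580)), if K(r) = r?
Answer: 1/5587 ≈ 0.00017899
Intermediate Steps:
1/(K(7) - 1*(-5580)) = 1/(7 - 1*(-5580)) = 1/(7 + 5580) = 1/5587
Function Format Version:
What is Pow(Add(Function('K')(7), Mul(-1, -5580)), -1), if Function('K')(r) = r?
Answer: Rational(1, 5587) ≈ 0.00017899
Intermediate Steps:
Pow(Add(Function('K')(7), Mul(-1, -5580)), -1) = Pow(Add(7, Mul(-1, -5580)), -1) = Pow(Add(7, 5580), -1) = Pow(5587, -1) = Rational(1, 5587)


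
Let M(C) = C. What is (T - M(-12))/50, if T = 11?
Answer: 23/50 ≈ 0.46000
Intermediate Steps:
(T - M(-12))/50 = (11 - 1*(-12))/50 = (11 + 12)/50 = (1/50)*23 = 23/50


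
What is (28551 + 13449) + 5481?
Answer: 47481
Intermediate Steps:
(28551 + 13449) + 5481 = 42000 + 5481 = 47481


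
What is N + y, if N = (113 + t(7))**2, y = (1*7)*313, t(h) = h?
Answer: 16591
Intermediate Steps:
y = 2191 (y = 7*313 = 2191)
N = 14400 (N = (113 + 7)**2 = 120**2 = 14400)
N + y = 14400 + 2191 = 16591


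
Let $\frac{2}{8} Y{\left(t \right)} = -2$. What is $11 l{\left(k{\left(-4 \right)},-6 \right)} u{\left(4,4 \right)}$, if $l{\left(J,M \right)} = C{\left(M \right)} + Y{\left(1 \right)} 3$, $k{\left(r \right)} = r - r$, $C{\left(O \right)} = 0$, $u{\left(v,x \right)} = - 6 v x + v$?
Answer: $24288$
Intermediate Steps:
$u{\left(v,x \right)} = v - 6 v x$ ($u{\left(v,x \right)} = - 6 v x + v = v - 6 v x$)
$Y{\left(t \right)} = -8$ ($Y{\left(t \right)} = 4 \left(-2\right) = -8$)
$k{\left(r \right)} = 0$
$l{\left(J,M \right)} = -24$ ($l{\left(J,M \right)} = 0 - 24 = -24$)
$11 l{\left(k{\left(-4 \right)},-6 \right)} u{\left(4,4 \right)} = 11 \left(-24\right) 4 \left(1 - 24\right) = - 264 \cdot 4 \left(1 - 24\right) = - 264 \cdot 4 \left(-23\right) = \left(-264\right) \left(-92\right) = 24288$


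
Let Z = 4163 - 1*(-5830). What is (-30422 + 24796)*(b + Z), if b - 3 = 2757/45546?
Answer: -426901417283/7591 ≈ -5.6238e+7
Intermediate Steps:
b = 46465/15182 (b = 3 + 2757/45546 = 3 + 2757*(1/45546) = 3 + 919/15182 = 46465/15182 ≈ 3.0605)
Z = 9993 (Z = 4163 + 5830 = 9993)
(-30422 + 24796)*(b + Z) = (-30422 + 24796)*(46465/15182 + 9993) = -5626*151760191/15182 = -426901417283/7591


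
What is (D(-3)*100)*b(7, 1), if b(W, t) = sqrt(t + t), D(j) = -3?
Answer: -300*sqrt(2) ≈ -424.26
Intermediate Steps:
b(W, t) = sqrt(2)*sqrt(t) (b(W, t) = sqrt(2*t) = sqrt(2)*sqrt(t))
(D(-3)*100)*b(7, 1) = (-3*100)*(sqrt(2)*sqrt(1)) = -300*sqrt(2)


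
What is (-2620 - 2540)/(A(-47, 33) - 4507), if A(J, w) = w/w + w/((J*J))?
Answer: 3799480/3317907 ≈ 1.1451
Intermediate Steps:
A(J, w) = 1 + w/J² (A(J, w) = 1 + w/(J²) = 1 + w/J²)
(-2620 - 2540)/(A(-47, 33) - 4507) = (-2620 - 2540)/((1 + 33/(-47)²) - 4507) = -5160/((1 + 33*(1/2209)) - 4507) = -5160/((1 + 33/2209) - 4507) = -5160/(2242/2209 - 4507) = -5160/(-9953721/2209) = -5160*(-2209/9953721) = 3799480/3317907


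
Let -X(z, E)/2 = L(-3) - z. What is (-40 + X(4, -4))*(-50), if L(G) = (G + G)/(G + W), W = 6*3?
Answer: 1560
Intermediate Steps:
W = 18
L(G) = 2*G/(18 + G) (L(G) = (G + G)/(G + 18) = (2*G)/(18 + G) = 2*G/(18 + G))
X(z, E) = ⅘ + 2*z (X(z, E) = -2*(2*(-3)/(18 - 3) - z) = -2*(2*(-3)/15 - z) = -2*(2*(-3)*(1/15) - z) = -2*(-⅖ - z) = ⅘ + 2*z)
(-40 + X(4, -4))*(-50) = (-40 + (⅘ + 2*4))*(-50) = (-40 + (⅘ + 8))*(-50) = (-40 + 44/5)*(-50) = -156/5*(-50) = 1560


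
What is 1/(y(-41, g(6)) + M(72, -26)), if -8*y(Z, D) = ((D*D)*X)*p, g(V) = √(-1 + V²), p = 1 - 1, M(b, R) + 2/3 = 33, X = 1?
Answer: 3/97 ≈ 0.030928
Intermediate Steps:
M(b, R) = 97/3 (M(b, R) = -⅔ + 33 = 97/3)
p = 0
y(Z, D) = 0 (y(Z, D) = -(D*D)*1*0/8 = -D²*1*0/8 = -D²*0/8 = -⅛*0 = 0)
1/(y(-41, g(6)) + M(72, -26)) = 1/(0 + 97/3) = 1/(97/3) = 3/97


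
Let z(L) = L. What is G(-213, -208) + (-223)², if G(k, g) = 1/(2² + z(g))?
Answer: 10144715/204 ≈ 49729.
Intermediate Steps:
G(k, g) = 1/(4 + g) (G(k, g) = 1/(2² + g) = 1/(4 + g))
G(-213, -208) + (-223)² = 1/(4 - 208) + (-223)² = 1/(-204) + 49729 = -1/204 + 49729 = 10144715/204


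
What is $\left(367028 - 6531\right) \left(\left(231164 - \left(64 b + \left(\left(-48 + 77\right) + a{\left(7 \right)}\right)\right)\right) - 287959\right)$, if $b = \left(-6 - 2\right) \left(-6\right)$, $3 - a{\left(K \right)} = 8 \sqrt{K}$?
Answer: $-21593409803 + 2883976 \sqrt{7} \approx -2.1586 \cdot 10^{10}$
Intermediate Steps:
$a{\left(K \right)} = 3 - 8 \sqrt{K}$
$b = 48$ ($b = \left(-8\right) \left(-6\right) = 48$)
$\left(367028 - 6531\right) \left(\left(231164 - \left(64 b + \left(\left(-48 + 77\right) + a{\left(7 \right)}\right)\right)\right) - 287959\right) = \left(367028 - 6531\right) \left(\left(231164 - \left(64 \cdot 48 + \left(\left(-48 + 77\right) + \left(3 - 8 \sqrt{7}\right)\right)\right)\right) - 287959\right) = 360497 \left(\left(231164 - \left(3072 + \left(29 + \left(3 - 8 \sqrt{7}\right)\right)\right)\right) - 287959\right) = 360497 \left(\left(231164 - \left(3072 + \left(32 - 8 \sqrt{7}\right)\right)\right) - 287959\right) = 360497 \left(\left(231164 - \left(3104 - 8 \sqrt{7}\right)\right) - 287959\right) = 360497 \left(\left(228060 + 8 \sqrt{7}\right) - 287959\right) = 360497 \left(-59899 + 8 \sqrt{7}\right) = -21593409803 + 2883976 \sqrt{7}$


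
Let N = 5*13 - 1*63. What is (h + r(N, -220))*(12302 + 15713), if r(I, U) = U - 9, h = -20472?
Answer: -579938515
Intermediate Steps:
N = 2 (N = 65 - 63 = 2)
r(I, U) = -9 + U
(h + r(N, -220))*(12302 + 15713) = (-20472 + (-9 - 220))*(12302 + 15713) = (-20472 - 229)*28015 = -20701*28015 = -579938515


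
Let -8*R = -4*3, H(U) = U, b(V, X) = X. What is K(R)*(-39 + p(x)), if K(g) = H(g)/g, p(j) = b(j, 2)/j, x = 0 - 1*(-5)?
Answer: -193/5 ≈ -38.600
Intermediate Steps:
x = 5 (x = 0 + 5 = 5)
R = 3/2 (R = -(-1)*3/2 = -⅛*(-12) = 3/2 ≈ 1.5000)
p(j) = 2/j
K(g) = 1 (K(g) = g/g = 1)
K(R)*(-39 + p(x)) = 1*(-39 + 2/5) = 1*(-39 + 2*(⅕)) = 1*(-39 + ⅖) = 1*(-193/5) = -193/5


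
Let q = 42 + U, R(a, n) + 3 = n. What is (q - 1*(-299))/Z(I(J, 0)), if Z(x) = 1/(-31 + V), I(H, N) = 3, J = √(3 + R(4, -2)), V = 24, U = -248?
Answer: -651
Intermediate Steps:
R(a, n) = -3 + n
J = I*√2 (J = √(3 + (-3 - 2)) = √(3 - 5) = √(-2) = I*√2 ≈ 1.4142*I)
q = -206 (q = 42 - 248 = -206)
Z(x) = -⅐ (Z(x) = 1/(-31 + 24) = 1/(-7) = -⅐)
(q - 1*(-299))/Z(I(J, 0)) = (-206 - 1*(-299))/(-⅐) = (-206 + 299)*(-7) = 93*(-7) = -651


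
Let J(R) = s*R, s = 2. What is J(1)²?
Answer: 4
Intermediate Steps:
J(R) = 2*R
J(1)² = (2*1)² = 2² = 4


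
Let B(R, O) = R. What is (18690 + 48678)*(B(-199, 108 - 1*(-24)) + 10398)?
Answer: 687086232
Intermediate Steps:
(18690 + 48678)*(B(-199, 108 - 1*(-24)) + 10398) = (18690 + 48678)*(-199 + 10398) = 67368*10199 = 687086232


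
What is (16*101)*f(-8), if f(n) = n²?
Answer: 103424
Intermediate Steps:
(16*101)*f(-8) = (16*101)*(-8)² = 1616*64 = 103424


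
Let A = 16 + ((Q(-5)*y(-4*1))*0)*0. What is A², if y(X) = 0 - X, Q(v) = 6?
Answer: 256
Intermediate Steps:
y(X) = -X
A = 16 (A = 16 + ((6*(-(-4)))*0)*0 = 16 + ((6*(-1*(-4)))*0)*0 = 16 + ((6*4)*0)*0 = 16 + (24*0)*0 = 16 + 0*0 = 16 + 0 = 16)
A² = 16² = 256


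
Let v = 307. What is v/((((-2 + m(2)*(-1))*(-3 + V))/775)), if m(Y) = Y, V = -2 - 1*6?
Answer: 237925/44 ≈ 5407.4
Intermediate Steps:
V = -8 (V = -2 - 6 = -8)
v/((((-2 + m(2)*(-1))*(-3 + V))/775)) = 307/((((-2 + 2*(-1))*(-3 - 8))/775)) = 307/((((-2 - 2)*(-11))*(1/775))) = 307/((-4*(-11)*(1/775))) = 307/((44*(1/775))) = 307/(44/775) = 307*(775/44) = 237925/44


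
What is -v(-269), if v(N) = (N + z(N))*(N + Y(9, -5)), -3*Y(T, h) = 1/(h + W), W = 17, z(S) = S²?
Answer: 174552755/9 ≈ 1.9395e+7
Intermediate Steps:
Y(T, h) = -1/(3*(17 + h)) (Y(T, h) = -1/(3*(h + 17)) = -1/(3*(17 + h)))
v(N) = (-1/36 + N)*(N + N²) (v(N) = (N + N²)*(N - 1/(51 + 3*(-5))) = (N + N²)*(N - 1/(51 - 15)) = (N + N²)*(N - 1/36) = (N + N²)*(-1/36 + N) = (-1/36 + N)*(N + N²))
-v(-269) = -(-269)*(-1 + 35*(-269) + 36*(-269)²)/36 = -(-269)*(-1 - 9415 + 36*72361)/36 = -(-269)*(-1 - 9415 + 2604996)/36 = -(-269)*2595580/36 = -1*(-174552755/9) = 174552755/9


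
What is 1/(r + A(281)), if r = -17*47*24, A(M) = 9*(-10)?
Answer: -1/19266 ≈ -5.1905e-5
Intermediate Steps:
A(M) = -90
r = -19176 (r = -799*24 = -19176)
1/(r + A(281)) = 1/(-19176 - 90) = 1/(-19266) = -1/19266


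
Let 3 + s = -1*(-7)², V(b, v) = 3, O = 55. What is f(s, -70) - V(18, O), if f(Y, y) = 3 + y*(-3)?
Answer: 210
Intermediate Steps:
s = -52 (s = -3 - 1*(-7)² = -3 - 1*49 = -3 - 49 = -52)
f(Y, y) = 3 - 3*y
f(s, -70) - V(18, O) = (3 - 3*(-70)) - 1*3 = (3 + 210) - 3 = 213 - 3 = 210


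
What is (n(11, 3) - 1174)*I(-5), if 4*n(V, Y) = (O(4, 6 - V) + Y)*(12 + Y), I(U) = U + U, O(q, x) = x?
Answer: 11815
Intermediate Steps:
I(U) = 2*U
n(V, Y) = (12 + Y)*(6 + Y - V)/4 (n(V, Y) = (((6 - V) + Y)*(12 + Y))/4 = ((6 + Y - V)*(12 + Y))/4 = ((12 + Y)*(6 + Y - V))/4 = (12 + Y)*(6 + Y - V)/4)
(n(11, 3) - 1174)*I(-5) = ((18 - 3*11 + (1/4)*3**2 + (9/2)*3 - 1/4*11*3) - 1174)*(2*(-5)) = ((18 - 33 + (1/4)*9 + 27/2 - 33/4) - 1174)*(-10) = ((18 - 33 + 9/4 + 27/2 - 33/4) - 1174)*(-10) = (-15/2 - 1174)*(-10) = -2363/2*(-10) = 11815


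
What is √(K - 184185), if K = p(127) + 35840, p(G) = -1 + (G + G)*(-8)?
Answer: I*√150378 ≈ 387.79*I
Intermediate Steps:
p(G) = -1 - 16*G (p(G) = -1 + (2*G)*(-8) = -1 - 16*G)
K = 33807 (K = (-1 - 16*127) + 35840 = (-1 - 2032) + 35840 = -2033 + 35840 = 33807)
√(K - 184185) = √(33807 - 184185) = √(-150378) = I*√150378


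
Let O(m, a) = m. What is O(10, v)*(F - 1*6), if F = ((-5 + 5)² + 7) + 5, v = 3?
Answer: 60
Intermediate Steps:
F = 12 (F = (0² + 7) + 5 = (0 + 7) + 5 = 7 + 5 = 12)
O(10, v)*(F - 1*6) = 10*(12 - 1*6) = 10*(12 - 6) = 10*6 = 60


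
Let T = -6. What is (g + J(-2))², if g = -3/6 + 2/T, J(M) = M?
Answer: 289/36 ≈ 8.0278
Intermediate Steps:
g = -⅚ (g = -3/6 + 2/(-6) = -3*⅙ + 2*(-⅙) = -½ - ⅓ = -⅚ ≈ -0.83333)
(g + J(-2))² = (-⅚ - 2)² = (-17/6)² = 289/36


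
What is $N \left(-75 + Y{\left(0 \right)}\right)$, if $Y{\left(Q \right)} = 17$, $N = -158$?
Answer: $9164$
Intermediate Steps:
$N \left(-75 + Y{\left(0 \right)}\right) = - 158 \left(-75 + 17\right) = \left(-158\right) \left(-58\right) = 9164$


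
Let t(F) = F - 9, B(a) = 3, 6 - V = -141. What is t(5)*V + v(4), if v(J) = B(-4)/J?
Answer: -2349/4 ≈ -587.25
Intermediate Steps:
V = 147 (V = 6 - 1*(-141) = 6 + 141 = 147)
t(F) = -9 + F
v(J) = 3/J
t(5)*V + v(4) = (-9 + 5)*147 + 3/4 = -4*147 + 3*(¼) = -588 + ¾ = -2349/4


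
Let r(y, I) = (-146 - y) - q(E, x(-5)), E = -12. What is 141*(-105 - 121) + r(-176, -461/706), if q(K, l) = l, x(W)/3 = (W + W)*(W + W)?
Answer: -32136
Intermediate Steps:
x(W) = 12*W² (x(W) = 3*((W + W)*(W + W)) = 3*((2*W)*(2*W)) = 3*(4*W²) = 12*W²)
r(y, I) = -446 - y (r(y, I) = (-146 - y) - 12*(-5)² = (-146 - y) - 12*25 = (-146 - y) - 1*300 = (-146 - y) - 300 = -446 - y)
141*(-105 - 121) + r(-176, -461/706) = 141*(-105 - 121) + (-446 - 1*(-176)) = 141*(-226) + (-446 + 176) = -31866 - 270 = -32136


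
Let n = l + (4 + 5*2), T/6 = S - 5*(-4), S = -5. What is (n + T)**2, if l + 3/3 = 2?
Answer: 11025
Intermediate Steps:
l = 1 (l = -1 + 2 = 1)
T = 90 (T = 6*(-5 - 5*(-4)) = 6*(-5 + 20) = 6*15 = 90)
n = 15 (n = 1 + (4 + 5*2) = 1 + (4 + 10) = 1 + 14 = 15)
(n + T)**2 = (15 + 90)**2 = 105**2 = 11025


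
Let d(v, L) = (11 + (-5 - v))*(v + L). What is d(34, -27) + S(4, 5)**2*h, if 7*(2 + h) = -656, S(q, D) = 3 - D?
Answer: -4052/7 ≈ -578.86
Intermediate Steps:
d(v, L) = (6 - v)*(L + v)
h = -670/7 (h = -2 + (1/7)*(-656) = -2 - 656/7 = -670/7 ≈ -95.714)
d(34, -27) + S(4, 5)**2*h = (-1*34**2 + 6*(-27) + 6*34 - 1*(-27)*34) + (3 - 1*5)**2*(-670/7) = (-1*1156 - 162 + 204 + 918) + (3 - 5)**2*(-670/7) = (-1156 - 162 + 204 + 918) + (-2)**2*(-670/7) = -196 + 4*(-670/7) = -196 - 2680/7 = -4052/7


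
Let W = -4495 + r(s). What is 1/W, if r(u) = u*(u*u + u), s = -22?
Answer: -1/14659 ≈ -6.8218e-5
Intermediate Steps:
r(u) = u*(u + u**2) (r(u) = u*(u**2 + u) = u*(u + u**2))
W = -14659 (W = -4495 + (-22)**2*(1 - 22) = -4495 + 484*(-21) = -4495 - 10164 = -14659)
1/W = 1/(-14659) = -1/14659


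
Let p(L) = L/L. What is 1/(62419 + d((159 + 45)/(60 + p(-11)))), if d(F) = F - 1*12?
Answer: 61/3807031 ≈ 1.6023e-5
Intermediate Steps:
p(L) = 1
d(F) = -12 + F (d(F) = F - 12 = -12 + F)
1/(62419 + d((159 + 45)/(60 + p(-11)))) = 1/(62419 + (-12 + (159 + 45)/(60 + 1))) = 1/(62419 + (-12 + 204/61)) = 1/(62419 - 528/61) = 1/(3807031/61) = 61/3807031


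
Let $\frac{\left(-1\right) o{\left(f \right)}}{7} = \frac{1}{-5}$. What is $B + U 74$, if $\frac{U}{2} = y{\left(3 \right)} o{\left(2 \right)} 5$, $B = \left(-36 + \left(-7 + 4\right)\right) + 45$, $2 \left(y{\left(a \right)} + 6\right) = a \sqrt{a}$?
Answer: $-6210 + 1554 \sqrt{3} \approx -3518.4$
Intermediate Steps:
$o{\left(f \right)} = \frac{7}{5}$ ($o{\left(f \right)} = - \frac{7}{-5} = \left(-7\right) \left(- \frac{1}{5}\right) = \frac{7}{5}$)
$y{\left(a \right)} = -6 + \frac{a^{\frac{3}{2}}}{2}$ ($y{\left(a \right)} = -6 + \frac{a \sqrt{a}}{2} = -6 + \frac{a^{\frac{3}{2}}}{2}$)
$B = 6$ ($B = \left(-36 - 3\right) + 45 = -39 + 45 = 6$)
$U = -84 + 21 \sqrt{3}$ ($U = 2 \left(-6 + \frac{3^{\frac{3}{2}}}{2}\right) \frac{7}{5} \cdot 5 = 2 \left(-6 + \frac{3 \sqrt{3}}{2}\right) \frac{7}{5} \cdot 5 = 2 \left(- \frac{42}{5} + \frac{21 \sqrt{3}}{10}\right) 5 = 2 \left(-42 + \frac{21 \sqrt{3}}{2}\right) = -84 + 21 \sqrt{3} \approx -47.627$)
$B + U 74 = 6 + \left(-84 + 21 \sqrt{3}\right) 74 = 6 - \left(6216 - 1554 \sqrt{3}\right) = -6210 + 1554 \sqrt{3}$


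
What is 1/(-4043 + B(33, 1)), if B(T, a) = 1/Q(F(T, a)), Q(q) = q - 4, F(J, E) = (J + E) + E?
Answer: -31/125332 ≈ -0.00024734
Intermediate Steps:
F(J, E) = J + 2*E (F(J, E) = (E + J) + E = J + 2*E)
Q(q) = -4 + q
B(T, a) = 1/(-4 + T + 2*a) (B(T, a) = 1/(-4 + (T + 2*a)) = 1/(-4 + T + 2*a))
1/(-4043 + B(33, 1)) = 1/(-4043 + 1/(-4 + 33 + 2*1)) = 1/(-4043 + 1/(-4 + 33 + 2)) = 1/(-4043 + 1/31) = 1/(-125332/31) = -31/125332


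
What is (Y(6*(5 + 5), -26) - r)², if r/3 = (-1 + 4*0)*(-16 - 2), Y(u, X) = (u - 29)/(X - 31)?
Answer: 9665881/3249 ≈ 2975.0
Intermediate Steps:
Y(u, X) = (-29 + u)/(-31 + X)
r = 54 (r = 3*((-1 + 4*0)*(-16 - 2)) = 3*((-1 + 0)*(-18)) = 3*(-1*(-18)) = 3*18 = 54)
(Y(6*(5 + 5), -26) - r)² = ((-29 + 6*(5 + 5))/(-31 - 26) - 1*54)² = ((-29 + 6*10)/(-57) - 54)² = (-(-29 + 60)/57 - 54)² = (-1/57*31 - 54)² = (-31/57 - 54)² = (-3109/57)² = 9665881/3249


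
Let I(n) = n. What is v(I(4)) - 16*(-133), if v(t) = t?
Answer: 2132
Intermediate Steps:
v(I(4)) - 16*(-133) = 4 - 16*(-133) = 4 + 2128 = 2132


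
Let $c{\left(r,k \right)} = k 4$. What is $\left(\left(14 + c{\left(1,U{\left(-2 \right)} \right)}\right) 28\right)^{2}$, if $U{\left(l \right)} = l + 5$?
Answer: $529984$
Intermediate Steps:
$U{\left(l \right)} = 5 + l$
$c{\left(r,k \right)} = 4 k$
$\left(\left(14 + c{\left(1,U{\left(-2 \right)} \right)}\right) 28\right)^{2} = \left(\left(14 + 4 \left(5 - 2\right)\right) 28\right)^{2} = \left(\left(14 + 4 \cdot 3\right) 28\right)^{2} = \left(\left(14 + 12\right) 28\right)^{2} = \left(26 \cdot 28\right)^{2} = 728^{2} = 529984$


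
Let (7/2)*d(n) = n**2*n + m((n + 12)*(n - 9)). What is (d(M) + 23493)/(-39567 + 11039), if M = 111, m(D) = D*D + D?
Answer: -317729037/199696 ≈ -1591.1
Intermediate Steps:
m(D) = D + D**2 (m(D) = D**2 + D = D + D**2)
d(n) = 2*n**3/7 + 2*(1 + (-9 + n)*(12 + n))*(-9 + n)*(12 + n)/7 (d(n) = 2*(n**2*n + ((n + 12)*(n - 9))*(1 + (n + 12)*(n - 9)))/7 = 2*(n**3 + ((12 + n)*(-9 + n))*(1 + (12 + n)*(-9 + n)))/7 = 2*(n**3 + ((-9 + n)*(12 + n))*(1 + (-9 + n)*(12 + n)))/7 = 2*(n**3 + (1 + (-9 + n)*(12 + n))*(-9 + n)*(12 + n))/7 = 2*n**3/7 + 2*(1 + (-9 + n)*(12 + n))*(-9 + n)*(12 + n)/7)
(d(M) + 23493)/(-39567 + 11039) = ((23112/7 + 2*111**3 - 1290/7*111 - 412/7*111**2 + (2/7)*111**4) + 23493)/(-39567 + 11039) = ((23112/7 + 2*1367631 - 143190/7 - 412/7*12321 + (2/7)*151807041) + 23493)/(-28528) = ((23112/7 + 2735262 - 143190/7 - 5076252/7 + 303614082/7) + 23493)*(-1/28528) = (317564586/7 + 23493)*(-1/28528) = (317729037/7)*(-1/28528) = -317729037/199696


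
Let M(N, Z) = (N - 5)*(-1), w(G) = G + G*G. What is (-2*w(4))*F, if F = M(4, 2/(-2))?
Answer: -40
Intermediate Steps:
w(G) = G + G²
M(N, Z) = 5 - N (M(N, Z) = (-5 + N)*(-1) = 5 - N)
F = 1 (F = 5 - 1*4 = 5 - 4 = 1)
(-2*w(4))*F = -8*(1 + 4)*1 = -8*5*1 = -2*20*1 = -40*1 = -40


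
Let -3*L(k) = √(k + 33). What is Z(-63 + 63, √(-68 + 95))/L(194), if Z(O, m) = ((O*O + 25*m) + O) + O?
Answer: -225*√681/227 ≈ -25.866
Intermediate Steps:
Z(O, m) = O² + 2*O + 25*m (Z(O, m) = ((O² + 25*m) + O) + O = (O + O² + 25*m) + O = O² + 2*O + 25*m)
L(k) = -√(33 + k)/3 (L(k) = -√(k + 33)/3 = -√(33 + k)/3)
Z(-63 + 63, √(-68 + 95))/L(194) = ((-63 + 63)² + 2*(-63 + 63) + 25*√(-68 + 95))/((-√(33 + 194)/3)) = (0² + 2*0 + 25*√27)/((-√227/3)) = (0 + 0 + 25*(3*√3))*(-3*√227/227) = (0 + 0 + 75*√3)*(-3*√227/227) = (75*√3)*(-3*√227/227) = -225*√681/227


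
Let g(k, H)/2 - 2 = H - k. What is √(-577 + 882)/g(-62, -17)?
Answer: √305/94 ≈ 0.18579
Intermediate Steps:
g(k, H) = 4 - 2*k + 2*H (g(k, H) = 4 + 2*(H - k) = 4 + (-2*k + 2*H) = 4 - 2*k + 2*H)
√(-577 + 882)/g(-62, -17) = √(-577 + 882)/(4 - 2*(-62) + 2*(-17)) = √305/(4 + 124 - 34) = √305/94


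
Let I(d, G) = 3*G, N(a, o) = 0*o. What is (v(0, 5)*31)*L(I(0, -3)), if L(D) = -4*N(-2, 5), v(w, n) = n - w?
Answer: 0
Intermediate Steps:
N(a, o) = 0
L(D) = 0 (L(D) = -4*0 = 0)
(v(0, 5)*31)*L(I(0, -3)) = ((5 - 1*0)*31)*0 = ((5 + 0)*31)*0 = (5*31)*0 = 155*0 = 0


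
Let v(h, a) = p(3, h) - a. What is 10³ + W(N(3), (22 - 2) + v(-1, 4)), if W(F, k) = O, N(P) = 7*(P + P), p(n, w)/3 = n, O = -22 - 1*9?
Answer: 969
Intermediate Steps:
O = -31 (O = -22 - 9 = -31)
p(n, w) = 3*n
v(h, a) = 9 - a (v(h, a) = 3*3 - a = 9 - a)
N(P) = 14*P (N(P) = 7*(2*P) = 14*P)
W(F, k) = -31
10³ + W(N(3), (22 - 2) + v(-1, 4)) = 10³ - 31 = 1000 - 31 = 969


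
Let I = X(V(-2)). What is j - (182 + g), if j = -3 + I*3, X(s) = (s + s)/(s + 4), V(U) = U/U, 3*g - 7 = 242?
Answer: -1334/5 ≈ -266.80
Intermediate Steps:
g = 83 (g = 7/3 + (⅓)*242 = 7/3 + 242/3 = 83)
V(U) = 1
X(s) = 2*s/(4 + s) (X(s) = (2*s)/(4 + s) = 2*s/(4 + s))
I = ⅖ (I = 2*1/(4 + 1) = 2*1/5 = 2*1*(⅕) = ⅖ ≈ 0.40000)
j = -9/5 (j = -3 + (⅖)*3 = -3 + 6/5 = -9/5 ≈ -1.8000)
j - (182 + g) = -9/5 - (182 + 83) = -9/5 - 1*265 = -9/5 - 265 = -1334/5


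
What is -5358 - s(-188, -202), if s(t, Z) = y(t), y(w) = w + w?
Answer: -4982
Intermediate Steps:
y(w) = 2*w
s(t, Z) = 2*t
-5358 - s(-188, -202) = -5358 - 2*(-188) = -5358 - 1*(-376) = -5358 + 376 = -4982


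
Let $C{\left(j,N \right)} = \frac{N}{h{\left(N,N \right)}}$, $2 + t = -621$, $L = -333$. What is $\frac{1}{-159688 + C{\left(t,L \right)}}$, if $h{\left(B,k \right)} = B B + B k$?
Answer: $- \frac{666}{106352209} \approx -6.2622 \cdot 10^{-6}$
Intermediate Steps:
$t = -623$ ($t = -2 - 621 = -623$)
$h{\left(B,k \right)} = B^{2} + B k$
$C{\left(j,N \right)} = \frac{1}{2 N}$ ($C{\left(j,N \right)} = \frac{N}{N \left(N + N\right)} = \frac{N}{N 2 N} = \frac{N}{2 N^{2}} = N \frac{1}{2 N^{2}} = \frac{1}{2 N}$)
$\frac{1}{-159688 + C{\left(t,L \right)}} = \frac{1}{-159688 + \frac{1}{2 \left(-333\right)}} = \frac{1}{-159688 + \frac{1}{2} \left(- \frac{1}{333}\right)} = \frac{1}{-159688 - \frac{1}{666}} = \frac{1}{- \frac{106352209}{666}} = - \frac{666}{106352209}$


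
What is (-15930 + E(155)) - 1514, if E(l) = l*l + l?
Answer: 6736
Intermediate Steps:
E(l) = l + l**2 (E(l) = l**2 + l = l + l**2)
(-15930 + E(155)) - 1514 = (-15930 + 155*(1 + 155)) - 1514 = (-15930 + 155*156) - 1514 = (-15930 + 24180) - 1514 = 8250 - 1514 = 6736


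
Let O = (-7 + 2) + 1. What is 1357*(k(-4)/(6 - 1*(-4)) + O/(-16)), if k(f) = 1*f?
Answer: -4071/20 ≈ -203.55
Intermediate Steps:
k(f) = f
O = -4 (O = -5 + 1 = -4)
1357*(k(-4)/(6 - 1*(-4)) + O/(-16)) = 1357*(-4/(6 - 1*(-4)) - 4/(-16)) = 1357*(-4/(6 + 4) - 4*(-1/16)) = 1357*(-4/10 + ¼) = 1357*(-4*⅒ + ¼) = 1357*(-⅖ + ¼) = 1357*(-3/20) = -4071/20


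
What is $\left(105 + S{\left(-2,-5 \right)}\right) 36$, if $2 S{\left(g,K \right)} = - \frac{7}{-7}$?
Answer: $3798$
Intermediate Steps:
$S{\left(g,K \right)} = \frac{1}{2}$ ($S{\left(g,K \right)} = \frac{\left(-7\right) \frac{1}{-7}}{2} = \frac{\left(-7\right) \left(- \frac{1}{7}\right)}{2} = \frac{1}{2} \cdot 1 = \frac{1}{2}$)
$\left(105 + S{\left(-2,-5 \right)}\right) 36 = \left(105 + \frac{1}{2}\right) 36 = \frac{211}{2} \cdot 36 = 3798$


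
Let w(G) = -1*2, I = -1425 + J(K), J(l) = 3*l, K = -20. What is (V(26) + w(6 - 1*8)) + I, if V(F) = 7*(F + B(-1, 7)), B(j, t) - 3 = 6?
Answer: -1242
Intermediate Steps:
B(j, t) = 9 (B(j, t) = 3 + 6 = 9)
I = -1485 (I = -1425 + 3*(-20) = -1425 - 60 = -1485)
w(G) = -2
V(F) = 63 + 7*F (V(F) = 7*(F + 9) = 7*(9 + F) = 63 + 7*F)
(V(26) + w(6 - 1*8)) + I = ((63 + 7*26) - 2) - 1485 = ((63 + 182) - 2) - 1485 = (245 - 2) - 1485 = 243 - 1485 = -1242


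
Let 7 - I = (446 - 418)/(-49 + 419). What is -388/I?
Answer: -71780/1281 ≈ -56.034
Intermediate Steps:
I = 1281/185 (I = 7 - (446 - 418)/(-49 + 419) = 7 - 28/370 = 7 - 1*14/185 = 7 - 14/185 = 1281/185 ≈ 6.9243)
-388/I = -388/1281/185 = -388*185/1281 = -71780/1281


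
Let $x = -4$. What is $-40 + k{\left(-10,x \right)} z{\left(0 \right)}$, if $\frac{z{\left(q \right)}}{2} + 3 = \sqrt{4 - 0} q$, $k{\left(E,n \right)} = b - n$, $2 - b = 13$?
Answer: $2$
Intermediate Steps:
$b = -11$ ($b = 2 - 13 = -11$)
$k{\left(E,n \right)} = -11 - n$
$z{\left(q \right)} = -6 + 4 q$ ($z{\left(q \right)} = -6 + 2 \sqrt{4 - 0} q = -6 + 2 \sqrt{4 + 0} q = -6 + 2 \sqrt{4} q = -6 + 2 \cdot 2 q = -6 + 4 q$)
$-40 + k{\left(-10,x \right)} z{\left(0 \right)} = -40 + \left(-11 - -4\right) \left(-6 + 4 \cdot 0\right) = -40 + \left(-11 + 4\right) \left(-6 + 0\right) = -40 - -42 = -40 + 42 = 2$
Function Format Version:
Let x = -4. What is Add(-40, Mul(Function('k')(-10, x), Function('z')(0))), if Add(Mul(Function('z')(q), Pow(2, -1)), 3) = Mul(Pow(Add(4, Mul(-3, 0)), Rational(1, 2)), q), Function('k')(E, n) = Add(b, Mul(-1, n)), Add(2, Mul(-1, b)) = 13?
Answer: 2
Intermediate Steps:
b = -11 (b = Add(2, Mul(-1, 13)) = Add(2, -13) = -11)
Function('k')(E, n) = Add(-11, Mul(-1, n))
Function('z')(q) = Add(-6, Mul(4, q)) (Function('z')(q) = Add(-6, Mul(2, Mul(Pow(Add(4, Mul(-3, 0)), Rational(1, 2)), q))) = Add(-6, Mul(2, Mul(Pow(Add(4, 0), Rational(1, 2)), q))) = Add(-6, Mul(2, Mul(Pow(4, Rational(1, 2)), q))) = Add(-6, Mul(2, Mul(2, q))) = Add(-6, Mul(4, q)))
Add(-40, Mul(Function('k')(-10, x), Function('z')(0))) = Add(-40, Mul(Add(-11, Mul(-1, -4)), Add(-6, Mul(4, 0)))) = Add(-40, Mul(Add(-11, 4), Add(-6, 0))) = Add(-40, Mul(-7, -6)) = Add(-40, 42) = 2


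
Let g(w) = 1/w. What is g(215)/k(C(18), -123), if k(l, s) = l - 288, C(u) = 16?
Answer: -1/58480 ≈ -1.7100e-5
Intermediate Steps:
k(l, s) = -288 + l
g(215)/k(C(18), -123) = 1/(215*(-288 + 16)) = (1/215)/(-272) = (1/215)*(-1/272) = -1/58480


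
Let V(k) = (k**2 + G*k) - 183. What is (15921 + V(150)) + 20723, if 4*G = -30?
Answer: 57836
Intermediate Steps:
G = -15/2 (G = (1/4)*(-30) = -15/2 ≈ -7.5000)
V(k) = -183 + k**2 - 15*k/2 (V(k) = (k**2 - 15*k/2) - 183 = -183 + k**2 - 15*k/2)
(15921 + V(150)) + 20723 = (15921 + (-183 + 150**2 - 15/2*150)) + 20723 = (15921 + (-183 + 22500 - 1125)) + 20723 = (15921 + 21192) + 20723 = 37113 + 20723 = 57836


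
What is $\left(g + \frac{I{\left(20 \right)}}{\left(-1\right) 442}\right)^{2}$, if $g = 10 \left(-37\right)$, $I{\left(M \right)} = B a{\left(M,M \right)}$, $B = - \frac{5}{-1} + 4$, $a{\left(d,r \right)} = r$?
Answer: $\frac{6701059600}{48841} \approx 1.372 \cdot 10^{5}$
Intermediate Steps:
$B = 9$ ($B = \left(-5\right) \left(-1\right) + 4 = 5 + 4 = 9$)
$I{\left(M \right)} = 9 M$
$g = -370$
$\left(g + \frac{I{\left(20 \right)}}{\left(-1\right) 442}\right)^{2} = \left(-370 + \frac{9 \cdot 20}{\left(-1\right) 442}\right)^{2} = \left(-370 + \frac{180}{-442}\right)^{2} = \left(-370 + 180 \left(- \frac{1}{442}\right)\right)^{2} = \left(-370 - \frac{90}{221}\right)^{2} = \left(- \frac{81860}{221}\right)^{2} = \frac{6701059600}{48841}$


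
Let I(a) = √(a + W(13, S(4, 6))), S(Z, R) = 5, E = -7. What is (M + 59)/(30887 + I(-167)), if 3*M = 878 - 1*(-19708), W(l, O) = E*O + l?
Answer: 213768927/954006958 - 20763*I*√21/954006958 ≈ 0.22407 - 9.9735e-5*I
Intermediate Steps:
W(l, O) = l - 7*O (W(l, O) = -7*O + l = l - 7*O)
M = 6862 (M = (878 - 1*(-19708))/3 = (878 + 19708)/3 = (⅓)*20586 = 6862)
I(a) = √(-22 + a) (I(a) = √(a + (13 - 7*5)) = √(a + (13 - 35)) = √(a - 22) = √(-22 + a))
(M + 59)/(30887 + I(-167)) = (6862 + 59)/(30887 + √(-22 - 167)) = 6921/(30887 + √(-189)) = 6921/(30887 + 3*I*√21)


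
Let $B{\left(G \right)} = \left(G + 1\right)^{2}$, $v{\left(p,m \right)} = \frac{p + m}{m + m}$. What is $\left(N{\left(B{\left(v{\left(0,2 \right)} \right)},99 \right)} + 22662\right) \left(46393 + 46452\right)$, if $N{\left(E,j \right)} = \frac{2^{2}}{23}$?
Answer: $\frac{48393599350}{23} \approx 2.1041 \cdot 10^{9}$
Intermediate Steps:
$v{\left(p,m \right)} = \frac{m + p}{2 m}$
$B{\left(G \right)} = \left(1 + G\right)^{2}$
$N{\left(E,j \right)} = \frac{4}{23}$ ($N{\left(E,j \right)} = 4 \cdot \frac{1}{23} = \frac{4}{23}$)
$\left(N{\left(B{\left(v{\left(0,2 \right)} \right)},99 \right)} + 22662\right) \left(46393 + 46452\right) = \left(\frac{4}{23} + 22662\right) \left(46393 + 46452\right) = \frac{521230}{23} \cdot 92845 = \frac{48393599350}{23}$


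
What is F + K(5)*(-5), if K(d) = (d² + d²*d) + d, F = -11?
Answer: -786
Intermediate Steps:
K(d) = d + d² + d³ (K(d) = (d² + d³) + d = d + d² + d³)
F + K(5)*(-5) = -11 + (5*(1 + 5 + 5²))*(-5) = -11 + (5*(1 + 5 + 25))*(-5) = -11 + (5*31)*(-5) = -11 + 155*(-5) = -11 - 775 = -786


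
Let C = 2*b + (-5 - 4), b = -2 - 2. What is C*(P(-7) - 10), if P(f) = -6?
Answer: 272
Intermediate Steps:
b = -4
C = -17 (C = 2*(-4) + (-5 - 4) = -8 - 9 = -17)
C*(P(-7) - 10) = -17*(-6 - 10) = -17*(-16) = 272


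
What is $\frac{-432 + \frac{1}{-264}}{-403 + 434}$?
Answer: $- \frac{3679}{264} \approx -13.936$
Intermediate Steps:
$\frac{-432 + \frac{1}{-264}}{-403 + 434} = \frac{-432 - \frac{1}{264}}{31} = \left(- \frac{114049}{264}\right) \frac{1}{31} = - \frac{3679}{264}$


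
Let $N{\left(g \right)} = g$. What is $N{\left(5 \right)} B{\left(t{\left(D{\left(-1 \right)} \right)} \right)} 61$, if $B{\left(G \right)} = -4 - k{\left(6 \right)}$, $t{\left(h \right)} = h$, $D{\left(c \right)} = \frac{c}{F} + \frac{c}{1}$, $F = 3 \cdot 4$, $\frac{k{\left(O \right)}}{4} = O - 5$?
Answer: $-2440$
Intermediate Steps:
$k{\left(O \right)} = -20 + 4 O$ ($k{\left(O \right)} = 4 \left(O - 5\right) = 4 \left(-5 + O\right) = -20 + 4 O$)
$F = 12$
$D{\left(c \right)} = \frac{13 c}{12}$ ($D{\left(c \right)} = \frac{c}{12} + \frac{c}{1} = c \frac{1}{12} + c 1 = \frac{c}{12} + c = \frac{13 c}{12}$)
$B{\left(G \right)} = -8$ ($B{\left(G \right)} = -4 - \left(-20 + 4 \cdot 6\right) = -4 - \left(-20 + 24\right) = -4 - 4 = -8$)
$N{\left(5 \right)} B{\left(t{\left(D{\left(-1 \right)} \right)} \right)} 61 = 5 \left(-8\right) 61 = \left(-40\right) 61 = -2440$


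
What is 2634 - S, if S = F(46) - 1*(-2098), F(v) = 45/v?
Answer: 24611/46 ≈ 535.02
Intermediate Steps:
S = 96553/46 (S = 45/46 - 1*(-2098) = 45*(1/46) + 2098 = 45/46 + 2098 = 96553/46 ≈ 2099.0)
2634 - S = 2634 - 1*96553/46 = 2634 - 96553/46 = 24611/46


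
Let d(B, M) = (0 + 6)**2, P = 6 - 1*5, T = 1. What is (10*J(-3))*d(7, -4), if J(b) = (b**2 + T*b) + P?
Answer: 2520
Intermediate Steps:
P = 1 (P = 6 - 5 = 1)
d(B, M) = 36 (d(B, M) = 6**2 = 36)
J(b) = 1 + b + b**2 (J(b) = (b**2 + 1*b) + 1 = (b**2 + b) + 1 = (b + b**2) + 1 = 1 + b + b**2)
(10*J(-3))*d(7, -4) = (10*(1 - 3 + (-3)**2))*36 = (10*(1 - 3 + 9))*36 = (10*7)*36 = 70*36 = 2520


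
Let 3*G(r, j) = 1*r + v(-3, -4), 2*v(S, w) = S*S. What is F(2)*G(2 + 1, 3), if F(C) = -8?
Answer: -20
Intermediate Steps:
v(S, w) = S**2/2 (v(S, w) = (S*S)/2 = S**2/2)
G(r, j) = 3/2 + r/3 (G(r, j) = (1*r + (1/2)*(-3)**2)/3 = (r + (1/2)*9)/3 = (r + 9/2)/3 = (9/2 + r)/3 = 3/2 + r/3)
F(2)*G(2 + 1, 3) = -8*(3/2 + (2 + 1)/3) = -8*(3/2 + (1/3)*3) = -8*(3/2 + 1) = -8*5/2 = -20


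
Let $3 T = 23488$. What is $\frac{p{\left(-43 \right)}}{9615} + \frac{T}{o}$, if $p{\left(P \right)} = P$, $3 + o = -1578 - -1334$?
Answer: $- \frac{75289661}{2374905} \approx -31.702$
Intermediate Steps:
$T = \frac{23488}{3}$ ($T = \frac{1}{3} \cdot 23488 = \frac{23488}{3} \approx 7829.3$)
$o = -247$ ($o = -3 - 244 = -247$)
$\frac{p{\left(-43 \right)}}{9615} + \frac{T}{o} = - \frac{43}{9615} + \frac{23488}{3 \left(-247\right)} = \left(-43\right) \frac{1}{9615} + \frac{23488}{3} \left(- \frac{1}{247}\right) = - \frac{43}{9615} - \frac{23488}{741} = - \frac{75289661}{2374905}$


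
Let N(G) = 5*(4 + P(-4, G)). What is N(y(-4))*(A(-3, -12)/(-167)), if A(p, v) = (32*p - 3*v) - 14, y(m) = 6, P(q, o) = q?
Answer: 0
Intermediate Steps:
A(p, v) = -14 - 3*v + 32*p (A(p, v) = (-3*v + 32*p) - 14 = -14 - 3*v + 32*p)
N(G) = 0 (N(G) = 5*(4 - 4) = 5*0 = 0)
N(y(-4))*(A(-3, -12)/(-167)) = 0*((-14 - 3*(-12) + 32*(-3))/(-167)) = 0*((-14 + 36 - 96)*(-1/167)) = 0*(-74*(-1/167)) = 0*(74/167) = 0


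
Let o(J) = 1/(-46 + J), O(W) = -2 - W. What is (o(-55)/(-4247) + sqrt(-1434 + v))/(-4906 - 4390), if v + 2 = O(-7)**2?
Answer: -1/3987491312 - I*sqrt(1411)/9296 ≈ -2.5078e-10 - 0.0040408*I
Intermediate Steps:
v = 23 (v = -2 + (-2 - 1*(-7))**2 = -2 + (-2 + 7)**2 = -2 + 5**2 = -2 + 25 = 23)
(o(-55)/(-4247) + sqrt(-1434 + v))/(-4906 - 4390) = (1/(-46 - 55*(-4247)) + sqrt(-1434 + 23))/(-4906 - 4390) = (-1/4247/(-101) + sqrt(-1411))/(-9296) = (-1/101*(-1/4247) + I*sqrt(1411))*(-1/9296) = (1/428947 + I*sqrt(1411))*(-1/9296) = -1/3987491312 - I*sqrt(1411)/9296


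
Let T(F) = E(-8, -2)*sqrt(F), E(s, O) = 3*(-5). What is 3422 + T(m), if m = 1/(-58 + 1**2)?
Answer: 3422 - 5*I*sqrt(57)/19 ≈ 3422.0 - 1.9868*I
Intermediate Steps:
E(s, O) = -15
m = -1/57 (m = 1/(-58 + 1) = 1/(-57) = -1/57 ≈ -0.017544)
T(F) = -15*sqrt(F)
3422 + T(m) = 3422 - 5*I*sqrt(57)/19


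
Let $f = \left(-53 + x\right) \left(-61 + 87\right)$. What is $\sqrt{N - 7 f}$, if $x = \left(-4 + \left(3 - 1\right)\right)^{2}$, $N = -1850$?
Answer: $2 \sqrt{1767} \approx 84.071$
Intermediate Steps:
$x = 4$ ($x = \left(-4 + \left(3 - 1\right)\right)^{2} = \left(-4 + 2\right)^{2} = \left(-2\right)^{2} = 4$)
$f = -1274$ ($f = \left(-53 + 4\right) \left(-61 + 87\right) = \left(-49\right) 26 = -1274$)
$\sqrt{N - 7 f} = \sqrt{-1850 - -8918} = \sqrt{-1850 + 8918} = \sqrt{7068} = 2 \sqrt{1767}$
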